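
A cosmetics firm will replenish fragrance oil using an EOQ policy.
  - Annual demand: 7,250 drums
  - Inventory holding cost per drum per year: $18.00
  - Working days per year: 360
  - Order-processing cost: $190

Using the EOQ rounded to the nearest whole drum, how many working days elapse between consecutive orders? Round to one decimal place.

19.4 days

Optimal lot size Q* = (2 × 7,250 × $190 / $18)^½ ≈ 391.22 → Q = 391 drums
Cycle time = (working days × Q)/D = (360 × 391) / 7,250 = 19.415 days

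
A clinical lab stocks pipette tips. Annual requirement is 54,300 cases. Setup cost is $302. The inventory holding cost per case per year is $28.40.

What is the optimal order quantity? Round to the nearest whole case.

1,075 cases

2DS/H = 2·54,300·302/28.4 = 1,154,830.99
EOQ = √1,154,830.99 ≈ 1,074.63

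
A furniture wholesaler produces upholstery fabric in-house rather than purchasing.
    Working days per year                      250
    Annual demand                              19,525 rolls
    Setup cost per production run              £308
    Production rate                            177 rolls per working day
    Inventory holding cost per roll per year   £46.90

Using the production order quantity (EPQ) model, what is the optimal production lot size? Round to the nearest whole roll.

Daily demand d = 19,525/250 = 78.100; p = 177; 1 − d/p = 0.55876
EPQ = √(2DS / (H(1 − d/p)))
    = √(2 × 19,525 × 308 / (46.9 × 0.55876)) ≈ 677.47

677 rolls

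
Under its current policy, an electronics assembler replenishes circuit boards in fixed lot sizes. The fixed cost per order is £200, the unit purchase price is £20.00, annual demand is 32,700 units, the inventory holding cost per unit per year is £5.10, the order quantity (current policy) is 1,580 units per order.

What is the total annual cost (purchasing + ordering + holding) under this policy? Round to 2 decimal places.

£662,168.24

Orders/yr = 32,700/1,580 = 20.696; ordering cost = 20.696 × £200 = £4,139.24
Average inventory = 1,580/2 = 790; holding cost = 790 × £5.1 = £4,029.00
Purchase cost = D·C = 32,700 × 20 = £654,000.00
Total = £4,139.24 + £4,029.00 + £654,000.00 = £662,168.24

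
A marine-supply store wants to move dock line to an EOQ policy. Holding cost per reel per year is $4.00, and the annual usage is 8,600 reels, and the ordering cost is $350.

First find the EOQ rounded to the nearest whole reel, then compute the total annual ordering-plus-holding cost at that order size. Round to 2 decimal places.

$4,907.14

EOQ = √(2DS/H) = √(2 × 8,600 × 350 / 4)
    = √(1,505,000.00) ≈ 1,226.78 → Q = 1,227 reels
Orders/yr = 8,600/1,227 = 7.009; ordering cost = 7.009 × $350 = $2,453.14
Average inventory = 1,227/2 = 613.5; holding cost = 613.5 × $4 = $2,454.00
Total = $2,453.14 + $2,454.00 = $4,907.14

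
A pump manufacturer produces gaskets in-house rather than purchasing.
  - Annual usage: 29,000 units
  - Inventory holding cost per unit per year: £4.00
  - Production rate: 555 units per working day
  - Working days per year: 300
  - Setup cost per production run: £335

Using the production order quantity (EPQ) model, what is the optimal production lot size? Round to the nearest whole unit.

2,425 units

d = 29,000/300 = 96.6667 units/day;  effective holding cost H(1 − d/p) = 4·(1 − 96.6667/555) = 3.30330
Q* = √(2DS / H_eff) = √(2·29,000·335 / 3.30330) ≈ 2,425.28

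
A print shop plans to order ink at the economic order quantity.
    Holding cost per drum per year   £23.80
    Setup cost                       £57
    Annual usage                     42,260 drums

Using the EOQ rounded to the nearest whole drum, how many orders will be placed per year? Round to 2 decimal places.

93.91 orders per year

Q* = √(2·D·S / H) = √(2·42,260·57 / 23.8) = √202,421.8 ≈ 449.91 → Q = 450
Orders per year = D/Q = 42,260 / 450 = 93.911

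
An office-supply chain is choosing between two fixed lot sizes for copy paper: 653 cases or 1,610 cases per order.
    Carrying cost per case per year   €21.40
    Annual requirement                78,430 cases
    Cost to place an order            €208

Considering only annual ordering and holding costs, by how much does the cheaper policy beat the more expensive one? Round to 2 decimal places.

€4,609.83

TC(Q) = (D/Q)S + (Q/2)H
TC(653) = (78,430/653)×208 + (653/2)×21.4 = €31,969.40
TC(1,610) = (78,430/1,610)×208 + (1,610/2)×21.4 = €27,359.57
|ΔTC| = |€31,969.40 − €27,359.57| = €4,609.83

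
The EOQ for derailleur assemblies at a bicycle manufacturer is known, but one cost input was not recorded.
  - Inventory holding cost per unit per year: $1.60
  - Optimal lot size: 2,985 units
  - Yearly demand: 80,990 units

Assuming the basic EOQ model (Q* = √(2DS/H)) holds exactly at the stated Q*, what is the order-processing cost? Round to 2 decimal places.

$88.01

EOQ relation: Q² = 2DS/H, so rearrange for the unknown.
S = Q²H / (2D) = 2,985² × 1.6 / (2 × 80,990) = 88.0131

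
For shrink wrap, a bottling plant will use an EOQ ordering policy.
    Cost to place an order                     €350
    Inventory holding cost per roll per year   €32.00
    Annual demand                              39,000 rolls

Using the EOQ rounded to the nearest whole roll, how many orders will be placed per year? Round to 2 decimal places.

Optimal lot size Q* = (2 × 39,000 × €350 / €32)^½ ≈ 923.65 → Q = 924
Orders per year = D/Q = 39,000 / 924 = 42.208

42.21 orders per year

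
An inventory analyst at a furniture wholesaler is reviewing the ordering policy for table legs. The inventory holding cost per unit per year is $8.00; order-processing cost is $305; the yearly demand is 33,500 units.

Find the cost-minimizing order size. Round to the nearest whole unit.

1,598 units

EOQ = √(2DS/H) = √(2 × 33,500 × 305 / 8)
    = √(2,554,375.00) ≈ 1,598.24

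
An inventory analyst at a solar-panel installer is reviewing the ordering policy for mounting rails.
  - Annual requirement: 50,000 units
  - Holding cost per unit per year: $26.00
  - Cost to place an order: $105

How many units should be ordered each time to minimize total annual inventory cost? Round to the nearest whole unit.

635 units

EOQ = √(2DS/H) = √(2 × 50,000 × 105 / 26)
    = √(403,846.15) ≈ 635.49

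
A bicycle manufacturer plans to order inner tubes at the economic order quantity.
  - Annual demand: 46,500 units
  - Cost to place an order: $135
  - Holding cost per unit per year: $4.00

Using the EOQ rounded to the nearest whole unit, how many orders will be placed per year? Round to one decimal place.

Q* = √(2·D·S / H) = √(2·46,500·135 / 4) = √3,138,750.0 ≈ 1,771.65 → Q = 1,772
Orders per year = D/Q = 46,500 / 1,772 = 26.242

26.2 orders per year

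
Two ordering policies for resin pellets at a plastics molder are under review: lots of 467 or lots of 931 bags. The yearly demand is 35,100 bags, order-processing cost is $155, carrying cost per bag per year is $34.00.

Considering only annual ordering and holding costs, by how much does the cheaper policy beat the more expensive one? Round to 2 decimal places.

For each Q, cost = (D/Q)·S + (Q/2)·H.
TC(467) = (35,100/467)×155 + (467/2)×34 = $19,588.89
TC(931) = (35,100/931)×155 + (931/2)×34 = $21,670.72
Cheaper: Q = 467.  Difference = $2,081.82

$2,081.82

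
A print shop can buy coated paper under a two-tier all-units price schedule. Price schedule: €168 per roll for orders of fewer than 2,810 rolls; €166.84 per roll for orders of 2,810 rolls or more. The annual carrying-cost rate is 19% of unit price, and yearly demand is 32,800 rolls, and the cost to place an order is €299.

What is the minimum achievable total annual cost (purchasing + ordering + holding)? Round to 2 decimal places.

H₁ = 19%×€168 = €31.9200;  H₂ = 19%×€166.84 = €31.6996
EOQ₁ = √(2×32,800×299/31.9200) = 783.89  (< 2,810, feasible at tier 1)
EOQ₂ = √(2×32,800×299/31.6996) = 786.61  (< 2,810 → use Q = 2,810 at tier-2 price)
TC(tier 1 (EOQ₁), Q≈783.9) = €5,535,421.82
TC(tier 2, Q≈2,810.0) = €5,520,380.04
Minimum at tier 2: €5,520,380.04

€5,520,380.04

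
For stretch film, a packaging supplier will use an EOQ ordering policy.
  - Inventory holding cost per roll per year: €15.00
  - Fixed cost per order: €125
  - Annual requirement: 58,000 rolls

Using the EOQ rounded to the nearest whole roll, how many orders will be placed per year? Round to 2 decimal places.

Q* = √(2·D·S / H) = √(2·58,000·125 / 15) = √966,666.7 ≈ 983.19 → Q = 983
N = D/Q = 58,000/983 ≈ 59.003 orders/yr

59.00 orders per year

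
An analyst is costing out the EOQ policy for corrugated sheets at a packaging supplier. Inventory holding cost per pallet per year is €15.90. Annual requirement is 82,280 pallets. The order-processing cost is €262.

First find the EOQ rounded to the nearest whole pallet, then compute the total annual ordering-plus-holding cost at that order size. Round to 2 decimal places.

€26,182.51

EOQ = √(2DS/H) = √(2 × 82,280 × 262 / 15.9)
    = √(2,711,617.61) ≈ 1,646.70 → Q = 1,647 pallets
Annual ordering cost = (D/Q)·S = (82,280/1,647) × 262 = €13,088.86
Annual holding cost  = (Q/2)·H = (1,647/2) × 15.9 = €13,093.65
Total = €13,088.86 + €13,093.65 = €26,182.51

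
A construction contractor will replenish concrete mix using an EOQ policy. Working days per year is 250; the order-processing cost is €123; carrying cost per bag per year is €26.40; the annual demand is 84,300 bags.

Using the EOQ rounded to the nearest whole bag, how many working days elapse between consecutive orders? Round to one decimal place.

Optimal lot size Q* = (2 × 84,300 × €123 / €26.4)^½ ≈ 886.30 → Q = 886 bags
Days between orders = 250 / (D/Q) = 250 / 95.147 ≈ 2.628

2.6 days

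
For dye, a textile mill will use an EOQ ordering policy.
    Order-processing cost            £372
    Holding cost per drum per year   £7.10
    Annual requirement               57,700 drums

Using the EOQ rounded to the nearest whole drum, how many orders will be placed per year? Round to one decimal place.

23.5 orders per year

2DS/H = 2·57,700·372/7.1 = 6,046,309.86
EOQ = √6,046,309.86 ≈ 2,458.92 → Q = 2,459
N = D/Q = 57,700/2,459 ≈ 23.465 orders/yr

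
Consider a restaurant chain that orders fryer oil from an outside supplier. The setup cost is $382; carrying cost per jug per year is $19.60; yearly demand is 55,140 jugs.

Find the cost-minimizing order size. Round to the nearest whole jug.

1,466 jugs

Optimal lot size Q* = (2 × 55,140 × $382 / $19.6)^½ ≈ 1,466.06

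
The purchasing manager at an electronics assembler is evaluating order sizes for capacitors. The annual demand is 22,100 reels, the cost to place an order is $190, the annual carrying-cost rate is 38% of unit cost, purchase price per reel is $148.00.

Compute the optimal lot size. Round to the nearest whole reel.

386 reels

Carrying cost H = $148 × 38% = $56.2400/reel/yr
EOQ = √(2DS/H) = √(2 × 22,100 × 190 / 56.24)
    = √(149,324.32) ≈ 386.43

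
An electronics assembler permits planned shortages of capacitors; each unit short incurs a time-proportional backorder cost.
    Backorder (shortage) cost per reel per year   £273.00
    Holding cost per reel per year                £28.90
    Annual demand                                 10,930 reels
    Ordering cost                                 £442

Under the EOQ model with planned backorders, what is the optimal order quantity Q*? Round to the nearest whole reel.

Basic EOQ = √(2·10,930·442/28.9) = 578.212
Backorder adjustment √((H+b)/b) = √((28.9+273)/273) = 1.0516
Q* = 578.212 × 1.0516 ≈ 608.05

608 reels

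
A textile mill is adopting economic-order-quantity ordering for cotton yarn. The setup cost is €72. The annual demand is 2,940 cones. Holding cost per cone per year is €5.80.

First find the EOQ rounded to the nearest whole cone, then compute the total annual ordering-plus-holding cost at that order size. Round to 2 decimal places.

€1,567.00

Q* = √(2·D·S / H) = √(2·2,940·72 / 5.8) = √72,993.1 ≈ 270.17 → Q = 270 cones
Annual ordering cost = (D/Q)·S = (2,940/270) × 72 = €784.00
Annual holding cost  = (Q/2)·H = (270/2) × 5.8 = €783.00
Total = €784.00 + €783.00 = €1,567.00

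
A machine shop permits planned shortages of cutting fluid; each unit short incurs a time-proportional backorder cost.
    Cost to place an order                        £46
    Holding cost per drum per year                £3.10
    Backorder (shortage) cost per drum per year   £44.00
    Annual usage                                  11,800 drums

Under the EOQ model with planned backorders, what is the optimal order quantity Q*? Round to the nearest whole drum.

612 drums

Basic EOQ = √(2·11,800·46/3.1) = 591.772
Backorder adjustment √((H+b)/b) = √((3.1+44)/44) = 1.0346
Q* = 591.772 × 1.0346 ≈ 612.26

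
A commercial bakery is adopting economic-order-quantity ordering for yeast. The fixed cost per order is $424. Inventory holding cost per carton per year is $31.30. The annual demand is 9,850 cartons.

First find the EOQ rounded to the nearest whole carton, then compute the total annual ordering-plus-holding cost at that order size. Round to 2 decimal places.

$16,169.19

Optimal lot size Q* = (2 × 9,850 × $424 / $31.3)^½ ≈ 516.59 → Q = 517 cartons
Orders/yr = 9,850/517 = 19.052; ordering cost = 19.052 × $424 = $8,078.14
Average inventory = 517/2 = 258.5; holding cost = 258.5 × $31.3 = $8,091.05
Total = $8,078.14 + $8,091.05 = $16,169.19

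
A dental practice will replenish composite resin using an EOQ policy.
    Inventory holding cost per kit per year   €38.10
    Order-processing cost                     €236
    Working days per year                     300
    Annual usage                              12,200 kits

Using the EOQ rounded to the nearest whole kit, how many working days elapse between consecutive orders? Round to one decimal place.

9.6 days

EOQ = √(2DS/H) = √(2 × 12,200 × 236 / 38.1)
    = √(151,139.11) ≈ 388.77 → Q = 389 kits
Cycle time = (working days × Q)/D = (300 × 389) / 12,200 = 9.566 days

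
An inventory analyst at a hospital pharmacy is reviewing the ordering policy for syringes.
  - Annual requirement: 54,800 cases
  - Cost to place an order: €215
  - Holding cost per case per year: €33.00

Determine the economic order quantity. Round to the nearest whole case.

845 cases

EOQ = √(2DS/H) = √(2 × 54,800 × 215 / 33)
    = √(714,060.61) ≈ 845.02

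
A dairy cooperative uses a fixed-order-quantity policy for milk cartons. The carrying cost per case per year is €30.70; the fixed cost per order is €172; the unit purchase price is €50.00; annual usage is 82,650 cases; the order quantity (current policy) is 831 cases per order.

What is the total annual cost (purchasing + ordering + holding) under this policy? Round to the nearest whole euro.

€4,162,363

Ordering: D/Q × S = 82,650/831 × €172 = €17,106.86
Holding:  Q/2 × H = 831/2 × €30.7 = €12,755.85
Purchase cost = D·C = 82,650 × 50 = €4,132,500.00
Total = €17,106.86 + €12,755.85 + €4,132,500.00 = €4,162,362.71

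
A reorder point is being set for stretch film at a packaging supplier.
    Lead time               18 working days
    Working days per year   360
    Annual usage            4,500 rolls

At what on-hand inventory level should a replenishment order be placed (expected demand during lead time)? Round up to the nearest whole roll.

225 rolls

Daily demand d = 4,500 / 360 = 12.500 rolls/day
Demand during lead time = 12.500 × 18 = 225.00
Reorder point = 225.00 → round up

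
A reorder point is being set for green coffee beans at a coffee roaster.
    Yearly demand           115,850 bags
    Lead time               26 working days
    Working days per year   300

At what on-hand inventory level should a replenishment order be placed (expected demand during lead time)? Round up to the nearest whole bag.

Daily demand d = 115,850 / 300 = 386.167 bags/day
Demand during lead time = 386.167 × 26 = 10,040.33
Reorder point = 10,040.33 → round up

10,041 bags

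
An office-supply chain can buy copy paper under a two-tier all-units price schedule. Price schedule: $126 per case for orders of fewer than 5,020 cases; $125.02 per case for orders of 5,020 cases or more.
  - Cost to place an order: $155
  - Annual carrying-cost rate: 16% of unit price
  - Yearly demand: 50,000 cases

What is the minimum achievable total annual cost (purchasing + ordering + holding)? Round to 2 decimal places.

$6,302,751.86

H₁ = 16%×$126 = $20.1600;  H₂ = 16%×$125.02 = $20.0032
EOQ₁ = √(2×50,000×155/20.1600) = 876.84  (< 5,020, feasible at tier 1)
EOQ₂ = √(2×50,000×155/20.0032) = 880.27  (< 5,020 → use Q = 5,020 at tier-2 price)
TC(tier 1 (EOQ₁), Q≈876.8) = $6,317,677.10
TC(tier 2, Q≈5,020.0) = $6,302,751.86
Minimum at tier 2: $6,302,751.86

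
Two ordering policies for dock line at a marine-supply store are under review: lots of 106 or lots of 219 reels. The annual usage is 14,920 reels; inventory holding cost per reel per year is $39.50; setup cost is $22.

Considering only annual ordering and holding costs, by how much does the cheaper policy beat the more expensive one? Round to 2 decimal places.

$633.96

TC(Q) = (D/Q)S + (Q/2)H
TC(106) = (14,920/106)×22 + (106/2)×39.5 = $5,190.10
TC(219) = (14,920/219)×22 + (219/2)×39.5 = $5,824.06
|ΔTC| = |$5,190.10 − $5,824.06| = $633.96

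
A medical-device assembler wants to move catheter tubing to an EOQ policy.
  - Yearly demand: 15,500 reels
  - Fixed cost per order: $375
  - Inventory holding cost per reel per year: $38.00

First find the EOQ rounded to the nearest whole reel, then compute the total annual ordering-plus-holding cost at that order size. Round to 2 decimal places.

Optimal lot size Q* = (2 × 15,500 × $375 / $38)^½ ≈ 553.10 → Q = 553 reels
Orders/yr = 15,500/553 = 28.029; ordering cost = 28.029 × $375 = $10,510.85
Average inventory = 553/2 = 276.5; holding cost = 276.5 × $38 = $10,507.00
Total = $10,510.85 + $10,507.00 = $21,017.85

$21,017.85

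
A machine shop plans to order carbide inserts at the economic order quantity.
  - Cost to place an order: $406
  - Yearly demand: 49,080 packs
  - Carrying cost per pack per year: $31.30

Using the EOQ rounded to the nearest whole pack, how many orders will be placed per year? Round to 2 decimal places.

EOQ = √(2DS/H) = √(2 × 49,080 × 406 / 31.3)
    = √(1,273,257.51) ≈ 1,128.39 → Q = 1,128
N = D/Q = 49,080/1,128 ≈ 43.511 orders/yr

43.51 orders per year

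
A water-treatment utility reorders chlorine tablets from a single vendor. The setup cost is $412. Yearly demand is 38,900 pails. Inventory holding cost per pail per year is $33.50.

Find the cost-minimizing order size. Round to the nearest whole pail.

EOQ = √(2DS/H) = √(2 × 38,900 × 412 / 33.5)
    = √(956,823.88) ≈ 978.17

978 pails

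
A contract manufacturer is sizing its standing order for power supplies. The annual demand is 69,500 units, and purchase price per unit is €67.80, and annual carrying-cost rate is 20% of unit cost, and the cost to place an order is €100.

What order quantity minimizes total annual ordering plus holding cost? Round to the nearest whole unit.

Carrying cost H = €67.8 × 20% = €13.5600/unit/yr
Q* = √(2·D·S / H) = √(2·69,500·100 / 13.56) = √1,025,073.7 ≈ 1,012.46

1,012 units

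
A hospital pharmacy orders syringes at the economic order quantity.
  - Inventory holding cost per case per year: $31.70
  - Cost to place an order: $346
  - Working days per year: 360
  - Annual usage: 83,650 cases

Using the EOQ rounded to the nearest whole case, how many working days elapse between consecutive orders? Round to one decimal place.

EOQ = √(2DS/H) = √(2 × 83,650 × 346 / 31.7)
    = √(1,826,050.47) ≈ 1,351.31 → Q = 1,351 cases
Days between orders = 360 / (D/Q) = 360 / 61.917 ≈ 5.814

5.8 days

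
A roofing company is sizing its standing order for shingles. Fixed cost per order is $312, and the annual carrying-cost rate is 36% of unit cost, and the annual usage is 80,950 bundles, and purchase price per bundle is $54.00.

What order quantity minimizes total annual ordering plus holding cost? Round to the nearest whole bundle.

Carrying cost H = $54 × 36% = $19.4400/bundle/yr
Optimal lot size Q* = (2 × 80,950 × $312 / $19.44)^½ ≈ 1,611.95

1,612 bundles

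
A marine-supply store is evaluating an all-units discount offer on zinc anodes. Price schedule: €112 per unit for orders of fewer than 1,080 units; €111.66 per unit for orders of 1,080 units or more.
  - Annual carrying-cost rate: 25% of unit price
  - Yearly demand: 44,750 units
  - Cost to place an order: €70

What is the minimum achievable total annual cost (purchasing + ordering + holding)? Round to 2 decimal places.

H₁ = 25%×€112 = €28.0000;  H₂ = 25%×€111.66 = €27.9150
EOQ₁ = √(2×44,750×70/28.0000) = 473.02  (< 1,080, feasible at tier 1)
EOQ₂ = √(2×44,750×70/27.9150) = 473.74  (< 1,080 → use Q = 1,080 at tier-2 price)
TC(tier 1 (EOQ₁), Q≈473.0) = €5,025,244.62
TC(tier 2, Q≈1,080.0) = €5,014,759.56
Minimum at tier 2: €5,014,759.56

€5,014,759.56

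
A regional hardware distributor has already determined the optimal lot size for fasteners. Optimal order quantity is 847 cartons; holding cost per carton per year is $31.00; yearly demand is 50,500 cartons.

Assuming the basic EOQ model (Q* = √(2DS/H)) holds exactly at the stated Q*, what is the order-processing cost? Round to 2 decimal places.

Since Q* = (2DS/H)^½, squaring gives Q*²·H = 2DS.
S = Q²H / (2D) = 847² × 31 / (2 × 50,500) = 220.1948

$220.19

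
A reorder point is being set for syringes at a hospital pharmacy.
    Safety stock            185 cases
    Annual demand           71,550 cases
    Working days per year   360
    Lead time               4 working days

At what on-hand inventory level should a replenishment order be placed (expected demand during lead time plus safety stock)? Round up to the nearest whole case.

Daily demand d = 71,550 / 360 = 198.750 cases/day
Demand during lead time = 198.750 × 4 = 795.00
Reorder point = 795.00 + 185 = 980.00 → round up

980 cases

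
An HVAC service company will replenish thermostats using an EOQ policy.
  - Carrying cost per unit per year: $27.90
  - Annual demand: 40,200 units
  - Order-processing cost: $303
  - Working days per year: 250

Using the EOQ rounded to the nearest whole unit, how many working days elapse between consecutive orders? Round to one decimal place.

2DS/H = 2·40,200·303/27.9 = 873,161.29
EOQ = √873,161.29 ≈ 934.43 → Q = 934 units
Cycle time = (working days × Q)/D = (250 × 934) / 40,200 = 5.808 days

5.8 days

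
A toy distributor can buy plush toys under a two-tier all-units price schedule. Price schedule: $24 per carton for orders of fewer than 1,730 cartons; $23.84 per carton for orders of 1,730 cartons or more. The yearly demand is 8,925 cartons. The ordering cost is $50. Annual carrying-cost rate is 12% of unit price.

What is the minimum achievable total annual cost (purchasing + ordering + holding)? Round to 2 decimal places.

$215,504.54

H₁ = 12%×$24 = $2.8800;  H₂ = 12%×$23.84 = $2.8608
EOQ₁ = √(2×8,925×50/2.8800) = 556.68  (< 1,730, feasible at tier 1)
EOQ₂ = √(2×8,925×50/2.8608) = 558.55  (< 1,730 → use Q = 1,730 at tier-2 price)
TC(tier 1 (EOQ₁), Q≈556.7) = $215,803.25
TC(tier 2, Q≈1,730.0) = $215,504.54
Minimum at tier 2: $215,504.54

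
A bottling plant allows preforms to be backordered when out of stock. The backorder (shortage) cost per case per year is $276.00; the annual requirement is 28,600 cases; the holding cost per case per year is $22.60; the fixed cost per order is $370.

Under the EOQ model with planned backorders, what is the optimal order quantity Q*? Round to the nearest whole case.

1,007 cases

Basic EOQ = √(2·28,600·370/22.6) = 967.709
Backorder adjustment √((H+b)/b) = √((22.6+276)/276) = 1.0401
Q* = 967.709 × 1.0401 ≈ 1,006.55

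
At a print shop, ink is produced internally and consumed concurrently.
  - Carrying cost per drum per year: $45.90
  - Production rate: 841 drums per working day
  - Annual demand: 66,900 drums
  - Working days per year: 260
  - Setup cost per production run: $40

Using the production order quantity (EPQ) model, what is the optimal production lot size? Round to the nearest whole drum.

d = 66,900/260 = 257.3077 drums/day;  effective holding cost H(1 − d/p) = 45.9·(1 − 257.3077/841) = 31.85669
Q* = √(2DS / H_eff) = √(2·66,900·40 / 31.85669) ≈ 409.88

410 drums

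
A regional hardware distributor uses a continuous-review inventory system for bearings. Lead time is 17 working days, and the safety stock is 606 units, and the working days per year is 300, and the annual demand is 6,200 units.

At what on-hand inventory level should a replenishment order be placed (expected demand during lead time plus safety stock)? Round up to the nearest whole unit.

958 units

Daily demand d = 6,200 / 300 = 20.667 units/day
Demand during lead time = 20.667 × 17 = 351.33
Reorder point = 351.33 + 606 = 957.33 → round up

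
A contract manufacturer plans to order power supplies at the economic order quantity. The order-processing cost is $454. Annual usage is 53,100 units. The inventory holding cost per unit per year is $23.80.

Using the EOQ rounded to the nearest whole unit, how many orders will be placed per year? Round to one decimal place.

37.3 orders per year

Q* = √(2·D·S / H) = √(2·53,100·454 / 23.8) = √2,025,831.9 ≈ 1,423.32 → Q = 1,423
Orders per year = D/Q = 53,100 / 1,423 = 37.316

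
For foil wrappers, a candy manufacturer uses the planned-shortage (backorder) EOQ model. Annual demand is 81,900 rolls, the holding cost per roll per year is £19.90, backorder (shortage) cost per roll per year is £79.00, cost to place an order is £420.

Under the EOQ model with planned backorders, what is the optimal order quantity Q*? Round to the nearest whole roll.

2,080 rolls

Q* = √(2DS/H) · √((H + b)/b)
   = √(2 × 81,900 × 420 / 19.9) · √((19.9 + 79) / 79)
   = 1,859.324 × 1.1189 ≈ 2,080.37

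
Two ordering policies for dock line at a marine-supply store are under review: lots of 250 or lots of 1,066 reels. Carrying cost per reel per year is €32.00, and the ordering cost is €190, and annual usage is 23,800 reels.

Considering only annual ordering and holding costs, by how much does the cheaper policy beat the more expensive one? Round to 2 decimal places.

Annual cost at Q: ordering D·S/Q plus holding Q·H/2.
TC(250) = (23,800/250)×190 + (250/2)×32 = €22,088.00
TC(1,066) = (23,800/1,066)×190 + (1,066/2)×32 = €21,298.03
|ΔTC| = |€22,088.00 − €21,298.03| = €789.97

€789.97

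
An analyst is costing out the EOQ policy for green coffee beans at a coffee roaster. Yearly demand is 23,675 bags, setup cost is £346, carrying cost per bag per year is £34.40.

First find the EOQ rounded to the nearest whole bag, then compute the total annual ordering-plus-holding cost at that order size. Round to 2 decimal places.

EOQ = √(2DS/H) = √(2 × 23,675 × 346 / 34.4)
    = √(476,252.91) ≈ 690.11 → Q = 690 bags
Orders/yr = 23,675/690 = 34.312; ordering cost = 34.312 × £346 = £11,871.81
Average inventory = 690/2 = 345; holding cost = 345 × £34.4 = £11,868.00
Total = £11,871.81 + £11,868.00 = £23,739.81

£23,739.81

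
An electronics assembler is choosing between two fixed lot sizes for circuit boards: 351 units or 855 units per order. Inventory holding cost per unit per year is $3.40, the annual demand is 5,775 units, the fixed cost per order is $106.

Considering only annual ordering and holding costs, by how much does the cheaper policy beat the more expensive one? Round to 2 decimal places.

Annual cost at Q: ordering D·S/Q plus holding Q·H/2.
TC(351) = (5,775/351)×106 + (351/2)×3.4 = $2,340.72
TC(855) = (5,775/855)×106 + (855/2)×3.4 = $2,169.46
Cheaper: Q = 855.  Difference = $171.25

$171.25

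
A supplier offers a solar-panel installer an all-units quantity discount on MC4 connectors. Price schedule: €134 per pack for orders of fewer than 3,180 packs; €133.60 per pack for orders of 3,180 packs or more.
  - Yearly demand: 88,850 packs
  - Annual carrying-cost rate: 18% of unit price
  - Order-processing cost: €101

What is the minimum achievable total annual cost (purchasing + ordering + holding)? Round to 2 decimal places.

H₁ = 18%×€134 = €24.1200;  H₂ = 18%×€133.60 = €24.0480
EOQ₁ = √(2×88,850×101/24.1200) = 862.61  (< 3,180, feasible at tier 1)
EOQ₂ = √(2×88,850×101/24.0480) = 863.90  (< 3,180 → use Q = 3,180 at tier-2 price)
TC(tier 1 (EOQ₁), Q≈862.6) = €11,926,706.21
TC(tier 2, Q≈3,180.0) = €11,911,418.29
Minimum at tier 2: €11,911,418.29

€11,911,418.29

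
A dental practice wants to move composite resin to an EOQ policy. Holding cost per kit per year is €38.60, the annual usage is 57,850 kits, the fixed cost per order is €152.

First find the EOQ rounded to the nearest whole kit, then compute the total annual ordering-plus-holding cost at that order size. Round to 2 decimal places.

€26,054.46

2DS/H = 2·57,850·152/38.6 = 455,606.22
EOQ = √455,606.22 ≈ 674.99 → Q = 675 kits
Ordering: D/Q × S = 57,850/675 × €152 = €13,026.96
Holding:  Q/2 × H = 675/2 × €38.6 = €13,027.50
Total = €13,026.96 + €13,027.50 = €26,054.46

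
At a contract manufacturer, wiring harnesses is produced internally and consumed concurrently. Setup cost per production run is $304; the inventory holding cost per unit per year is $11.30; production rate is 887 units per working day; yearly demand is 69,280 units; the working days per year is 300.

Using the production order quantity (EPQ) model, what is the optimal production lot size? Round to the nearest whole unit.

2,245 units

Daily demand d = 69,280/300 = 230.933; p = 887; 1 − d/p = 0.73965
EPQ = √(2DS / (H(1 − d/p)))
    = √(2 × 69,280 × 304 / (11.3 × 0.73965)) ≈ 2,244.94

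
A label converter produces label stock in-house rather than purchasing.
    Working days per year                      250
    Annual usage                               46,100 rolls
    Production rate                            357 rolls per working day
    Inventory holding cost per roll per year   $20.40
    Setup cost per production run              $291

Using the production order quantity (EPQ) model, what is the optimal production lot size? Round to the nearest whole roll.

Daily demand d = 46,100/250 = 184.400; p = 357; 1 − d/p = 0.48347
EPQ = √(2DS / (H(1 − d/p)))
    = √(2 × 46,100 × 291 / (20.4 × 0.48347)) ≈ 1,649.34

1,649 rolls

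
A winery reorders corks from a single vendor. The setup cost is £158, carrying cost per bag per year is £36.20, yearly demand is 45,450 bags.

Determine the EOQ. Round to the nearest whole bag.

Q* = √(2·D·S / H) = √(2·45,450·158 / 36.2) = √396,745.9 ≈ 629.88

630 bags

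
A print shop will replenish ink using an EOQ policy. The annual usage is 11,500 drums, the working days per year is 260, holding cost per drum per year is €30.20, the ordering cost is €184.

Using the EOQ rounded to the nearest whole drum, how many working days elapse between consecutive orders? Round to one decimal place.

8.5 days

EOQ = √(2DS/H) = √(2 × 11,500 × 184 / 30.2)
    = √(140,132.45) ≈ 374.34 → Q = 374 drums
T = Q/D × 260 days = 374/11,500 × 260 = 8.456 days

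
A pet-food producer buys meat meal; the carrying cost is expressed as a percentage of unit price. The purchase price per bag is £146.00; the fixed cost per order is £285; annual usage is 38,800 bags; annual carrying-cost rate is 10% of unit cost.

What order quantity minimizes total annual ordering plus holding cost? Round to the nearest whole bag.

Holding cost per bag per year: H = 10% × £146 = £14.6000
Optimal lot size Q* = (2 × 38,800 × £285 / £14.6)^½ ≈ 1,230.77

1,231 bags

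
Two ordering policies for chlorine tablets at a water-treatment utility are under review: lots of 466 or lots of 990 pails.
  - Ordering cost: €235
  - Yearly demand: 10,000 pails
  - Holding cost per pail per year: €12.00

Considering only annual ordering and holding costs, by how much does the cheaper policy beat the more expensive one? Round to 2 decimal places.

TC(Q) = (D/Q)S + (Q/2)H
TC(466) = (10,000/466)×235 + (466/2)×12 = €7,838.92
TC(990) = (10,000/990)×235 + (990/2)×12 = €8,313.74
|ΔTC| = |€7,838.92 − €8,313.74| = €474.82

€474.82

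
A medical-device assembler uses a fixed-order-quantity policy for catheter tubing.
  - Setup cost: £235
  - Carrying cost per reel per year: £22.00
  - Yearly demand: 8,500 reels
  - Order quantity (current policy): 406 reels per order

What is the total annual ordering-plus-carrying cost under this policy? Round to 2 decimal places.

Orders/yr = 8,500/406 = 20.936; ordering cost = 20.936 × £235 = £4,919.95
Average inventory = 406/2 = 203; holding cost = 203 × £22 = £4,466.00
Total = £4,919.95 + £4,466.00 = £9,385.95

£9,385.95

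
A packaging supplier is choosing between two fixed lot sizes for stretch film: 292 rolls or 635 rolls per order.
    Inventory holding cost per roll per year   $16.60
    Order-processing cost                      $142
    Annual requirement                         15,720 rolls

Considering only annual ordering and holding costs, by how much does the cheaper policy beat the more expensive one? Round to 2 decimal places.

$1,282.42

For each Q, cost = (D/Q)·S + (Q/2)·H.
TC(292) = (15,720/292)×142 + (292/2)×16.6 = $10,068.26
TC(635) = (15,720/635)×142 + (635/2)×16.6 = $8,785.84
|ΔTC| = |$10,068.26 − $8,785.84| = $1,282.42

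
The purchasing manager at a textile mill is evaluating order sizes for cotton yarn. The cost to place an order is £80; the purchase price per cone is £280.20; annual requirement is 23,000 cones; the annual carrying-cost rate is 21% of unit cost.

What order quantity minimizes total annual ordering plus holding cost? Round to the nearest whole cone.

Carrying cost H = £280.2 × 21% = £58.8420/cone/yr
2DS/H = 2·23,000·80/58.842 = 62,540.36
EOQ = √62,540.36 ≈ 250.08

250 cones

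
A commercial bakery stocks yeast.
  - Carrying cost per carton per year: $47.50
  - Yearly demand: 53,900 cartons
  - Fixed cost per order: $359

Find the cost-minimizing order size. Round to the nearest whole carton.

903 cartons

2DS/H = 2·53,900·359/47.5 = 814,741.05
EOQ = √814,741.05 ≈ 902.63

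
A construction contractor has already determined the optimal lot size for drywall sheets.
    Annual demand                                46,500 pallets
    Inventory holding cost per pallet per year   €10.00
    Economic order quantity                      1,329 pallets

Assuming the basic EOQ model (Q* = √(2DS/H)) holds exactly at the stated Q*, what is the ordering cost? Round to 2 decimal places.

From Q* = √(2DS/H) ⇒ Q*² = 2DS/H.
S = Q²H / (2D) = 1,329² × 10 / (2 × 46,500) = 189.9184

€189.92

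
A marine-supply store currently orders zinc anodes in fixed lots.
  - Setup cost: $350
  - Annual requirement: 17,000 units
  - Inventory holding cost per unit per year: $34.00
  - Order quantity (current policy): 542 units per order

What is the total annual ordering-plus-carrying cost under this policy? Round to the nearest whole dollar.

Ordering: D/Q × S = 17,000/542 × $350 = $10,977.86
Holding:  Q/2 × H = 542/2 × $34 = $9,214.00
Total = $10,977.86 + $9,214.00 = $20,191.86

$20,192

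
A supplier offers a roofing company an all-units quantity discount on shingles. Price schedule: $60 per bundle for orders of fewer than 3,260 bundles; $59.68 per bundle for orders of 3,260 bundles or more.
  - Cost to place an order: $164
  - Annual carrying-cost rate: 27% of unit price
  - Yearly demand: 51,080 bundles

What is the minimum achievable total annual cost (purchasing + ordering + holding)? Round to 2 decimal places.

H₁ = 27%×$60 = $16.2000;  H₂ = 27%×$59.68 = $16.1136
EOQ₁ = √(2×51,080×164/16.2000) = 1,016.96  (< 3,260, feasible at tier 1)
EOQ₂ = √(2×51,080×164/16.1136) = 1,019.69  (< 3,260 → use Q = 3,260 at tier-2 price)
TC(tier 1 (EOQ₁), Q≈1,017.0) = $3,081,274.79
TC(tier 2, Q≈3,260.0) = $3,077,289.24
Minimum at tier 2: $3,077,289.24

$3,077,289.24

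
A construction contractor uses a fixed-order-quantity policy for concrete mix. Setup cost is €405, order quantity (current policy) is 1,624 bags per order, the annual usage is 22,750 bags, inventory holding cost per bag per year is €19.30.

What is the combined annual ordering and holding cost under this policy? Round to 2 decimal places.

€21,345.09

Orders/yr = 22,750/1,624 = 14.009; ordering cost = 14.009 × €405 = €5,673.49
Average inventory = 1,624/2 = 812; holding cost = 812 × €19.3 = €15,671.60
Total = €5,673.49 + €15,671.60 = €21,345.09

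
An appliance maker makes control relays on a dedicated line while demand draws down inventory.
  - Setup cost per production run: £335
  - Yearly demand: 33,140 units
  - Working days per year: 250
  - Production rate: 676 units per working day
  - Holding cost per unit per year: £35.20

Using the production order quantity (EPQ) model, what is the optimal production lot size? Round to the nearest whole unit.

886 units

d = 33,140/250 = 132.5600 units/day;  effective holding cost H(1 − d/p) = 35.2·(1 − 132.5600/676) = 28.29747
Q* = √(2DS / H_eff) = √(2·33,140·335 / 28.29747) ≈ 885.81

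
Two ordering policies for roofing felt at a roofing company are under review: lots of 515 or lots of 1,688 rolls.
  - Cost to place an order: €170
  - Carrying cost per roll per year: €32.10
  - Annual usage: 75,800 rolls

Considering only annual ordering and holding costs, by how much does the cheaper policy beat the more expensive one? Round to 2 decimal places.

€1,439.18

For each Q, cost = (D/Q)·S + (Q/2)·H.
TC(515) = (75,800/515)×170 + (515/2)×32.1 = €33,287.11
TC(1,688) = (75,800/1,688)×170 + (1,688/2)×32.1 = €34,726.29
|ΔTC| = |€33,287.11 − €34,726.29| = €1,439.18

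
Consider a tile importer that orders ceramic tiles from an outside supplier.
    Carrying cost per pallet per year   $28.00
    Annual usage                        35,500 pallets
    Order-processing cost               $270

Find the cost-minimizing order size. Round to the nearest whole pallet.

Q* = √(2·D·S / H) = √(2·35,500·270 / 28) = √684,642.9 ≈ 827.43

827 pallets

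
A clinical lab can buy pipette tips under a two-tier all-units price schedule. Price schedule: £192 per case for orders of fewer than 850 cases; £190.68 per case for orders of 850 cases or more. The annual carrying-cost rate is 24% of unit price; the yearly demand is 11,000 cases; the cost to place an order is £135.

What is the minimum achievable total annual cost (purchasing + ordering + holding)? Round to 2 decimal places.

H₁ = 24%×£192 = £46.0800;  H₂ = 24%×£190.68 = £45.7632
EOQ₁ = √(2×11,000×135/46.0800) = 253.88  (< 850, feasible at tier 1)
EOQ₂ = √(2×11,000×135/45.7632) = 254.75  (< 850 → use Q = 850 at tier-2 price)
TC(tier 1 (EOQ₁), Q≈253.9) = £2,123,698.62
TC(tier 2, Q≈850.0) = £2,118,676.42
Minimum at tier 2: £2,118,676.42

£2,118,676.42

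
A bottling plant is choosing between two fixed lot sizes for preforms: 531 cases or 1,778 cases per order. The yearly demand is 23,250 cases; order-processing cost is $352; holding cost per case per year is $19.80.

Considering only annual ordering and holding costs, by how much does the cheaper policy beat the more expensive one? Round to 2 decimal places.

$1,535.80

TC(Q) = (D/Q)S + (Q/2)H
TC(531) = (23,250/531)×352 + (531/2)×19.8 = $20,669.33
TC(1,778) = (23,250/1,778)×352 + (1,778/2)×19.8 = $22,205.12
Cheaper: Q = 531.  Difference = $1,535.80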